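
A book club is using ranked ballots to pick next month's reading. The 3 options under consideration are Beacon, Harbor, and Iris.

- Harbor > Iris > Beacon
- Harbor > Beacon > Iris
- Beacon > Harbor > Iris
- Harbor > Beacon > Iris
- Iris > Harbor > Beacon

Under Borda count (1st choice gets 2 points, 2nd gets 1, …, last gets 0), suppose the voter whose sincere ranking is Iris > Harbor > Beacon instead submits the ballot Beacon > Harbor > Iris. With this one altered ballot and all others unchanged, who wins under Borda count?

Borda totals with the altered ballot: Beacon 6, Harbor 8, Iris 1.
The winner is unchanged: still Harbor.

Harbor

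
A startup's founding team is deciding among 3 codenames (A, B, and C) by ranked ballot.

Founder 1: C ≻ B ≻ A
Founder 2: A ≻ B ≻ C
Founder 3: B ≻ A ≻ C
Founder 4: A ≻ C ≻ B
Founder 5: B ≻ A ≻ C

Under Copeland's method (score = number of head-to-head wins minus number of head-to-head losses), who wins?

B

Pairwise results:
  A vs B: B wins 3–2.
  A vs C: A wins 4–1.
  B vs C: B wins 3–2.
Copeland scores (wins − losses):
  A: 1 − 1 = 0
  B: 2 − 0 = 2
  C: 0 − 2 = -2
B has the best Copeland score.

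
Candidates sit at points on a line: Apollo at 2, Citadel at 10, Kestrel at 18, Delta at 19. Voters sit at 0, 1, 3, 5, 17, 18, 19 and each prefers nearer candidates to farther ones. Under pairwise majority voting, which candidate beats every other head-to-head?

With single-peaked preferences on a line, the Condorcet winner is the candidate closest to the median voter.
The median voter (position 5) is closest to Apollo at 2.
Check: Apollo vs Kestrel — voters closer to Apollo: 4 of 7.

Apollo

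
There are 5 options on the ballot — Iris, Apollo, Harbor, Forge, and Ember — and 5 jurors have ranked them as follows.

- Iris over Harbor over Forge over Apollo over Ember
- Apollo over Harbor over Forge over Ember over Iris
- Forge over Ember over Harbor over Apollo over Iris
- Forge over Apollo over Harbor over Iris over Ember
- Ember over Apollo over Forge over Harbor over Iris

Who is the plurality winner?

First-place vote totals:
  Iris: 1
  Apollo: 1
  Harbor: 0
  Forge: 2
  Ember: 1
Forge has the most first-place votes.

Forge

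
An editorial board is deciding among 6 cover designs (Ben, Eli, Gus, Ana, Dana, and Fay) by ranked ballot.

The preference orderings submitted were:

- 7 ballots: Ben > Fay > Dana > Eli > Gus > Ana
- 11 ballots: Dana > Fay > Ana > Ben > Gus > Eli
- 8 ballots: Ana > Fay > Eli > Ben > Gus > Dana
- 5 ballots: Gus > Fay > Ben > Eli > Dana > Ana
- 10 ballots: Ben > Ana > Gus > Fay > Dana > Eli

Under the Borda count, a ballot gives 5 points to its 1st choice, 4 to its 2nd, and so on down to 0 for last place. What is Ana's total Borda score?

113

Borda scores:
  Ben: 7·5 + 11·2 + 8·2 + 5·3 + 10·5 = 138
  Eli: 7·2 + 11·0 + 8·3 + 5·2 + 10·0 = 48
  Gus: 7·1 + 11·1 + 8·1 + 5·5 + 10·3 = 81
  Ana: 7·0 + 11·3 + 8·5 + 5·0 + 10·4 = 113
  Dana: 7·3 + 11·5 + 8·0 + 5·1 + 10·1 = 91
  Fay: 7·4 + 11·4 + 8·4 + 5·4 + 10·2 = 144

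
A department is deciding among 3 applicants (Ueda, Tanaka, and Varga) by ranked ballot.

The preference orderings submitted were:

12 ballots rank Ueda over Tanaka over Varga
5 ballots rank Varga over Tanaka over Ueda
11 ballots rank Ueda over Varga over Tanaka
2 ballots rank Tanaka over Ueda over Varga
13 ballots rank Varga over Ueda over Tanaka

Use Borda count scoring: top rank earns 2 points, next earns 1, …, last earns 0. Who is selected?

Ueda

Borda scores:
  Ueda: 12·2 + 5·0 + 11·2 + 2·1 + 13·1 = 61
  Tanaka: 12·1 + 5·1 + 11·0 + 2·2 + 13·0 = 21
  Varga: 12·0 + 5·2 + 11·1 + 2·0 + 13·2 = 47
Ueda has the highest total.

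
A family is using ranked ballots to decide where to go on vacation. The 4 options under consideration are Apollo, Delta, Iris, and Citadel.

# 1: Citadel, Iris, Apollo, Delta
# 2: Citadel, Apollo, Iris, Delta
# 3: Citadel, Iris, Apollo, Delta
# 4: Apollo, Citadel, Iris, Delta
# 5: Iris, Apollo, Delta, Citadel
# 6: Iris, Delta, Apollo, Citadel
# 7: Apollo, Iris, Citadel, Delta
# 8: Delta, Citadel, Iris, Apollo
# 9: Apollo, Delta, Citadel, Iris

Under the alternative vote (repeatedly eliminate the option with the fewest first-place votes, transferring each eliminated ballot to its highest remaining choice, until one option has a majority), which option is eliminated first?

Round 1: Apollo 3, Citadel 3, Iris 2, Delta 1. Delta has the fewest and is eliminated.
Round 2: Citadel 4, Apollo 3, Iris 2. Iris has the fewest and is eliminated.
Round 3: Apollo 5, Citadel 4. Apollo has a majority.

Delta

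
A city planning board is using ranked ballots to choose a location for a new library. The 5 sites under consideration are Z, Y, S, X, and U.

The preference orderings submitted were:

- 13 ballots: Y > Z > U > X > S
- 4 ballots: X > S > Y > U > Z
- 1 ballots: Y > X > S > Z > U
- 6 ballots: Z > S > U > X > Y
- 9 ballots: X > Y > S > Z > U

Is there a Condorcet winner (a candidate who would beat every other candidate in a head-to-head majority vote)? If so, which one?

There is no Condorcet winner

Head-to-head results (33 voters total):
Z vs Y: Y wins 27–6.
Z vs S: Z wins 19–14.
Z vs X: Z wins 19–14.
Z vs U: Z wins 29–4.
Y vs S: Y wins 23–10.
Y vs X: X wins 19–14.
Y vs U: Y wins 27–6.
S vs X: X wins 27–6.
S vs U: S wins 20–13.
X vs U: U wins 19–14.
No candidate beats all others: Z beats X beats Y beats Z, a majority cycle.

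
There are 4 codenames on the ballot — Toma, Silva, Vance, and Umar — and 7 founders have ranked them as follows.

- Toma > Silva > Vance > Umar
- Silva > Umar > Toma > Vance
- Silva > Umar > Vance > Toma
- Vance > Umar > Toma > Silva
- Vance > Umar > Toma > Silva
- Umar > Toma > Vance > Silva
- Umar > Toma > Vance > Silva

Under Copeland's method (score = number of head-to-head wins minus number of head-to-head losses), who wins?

Pairwise results:
  Toma vs Silva: Toma wins 5–2.
  Toma vs Vance: Toma wins 4–3.
  Toma vs Umar: Umar wins 6–1.
  Silva vs Vance: Vance wins 4–3.
  Silva vs Umar: Umar wins 4–3.
  Vance vs Umar: Umar wins 4–3.
Copeland scores (wins − losses):
  Toma: 2 − 1 = 1
  Silva: 0 − 3 = -3
  Vance: 1 − 2 = -1
  Umar: 3 − 0 = 3
Umar has the best Copeland score.

Umar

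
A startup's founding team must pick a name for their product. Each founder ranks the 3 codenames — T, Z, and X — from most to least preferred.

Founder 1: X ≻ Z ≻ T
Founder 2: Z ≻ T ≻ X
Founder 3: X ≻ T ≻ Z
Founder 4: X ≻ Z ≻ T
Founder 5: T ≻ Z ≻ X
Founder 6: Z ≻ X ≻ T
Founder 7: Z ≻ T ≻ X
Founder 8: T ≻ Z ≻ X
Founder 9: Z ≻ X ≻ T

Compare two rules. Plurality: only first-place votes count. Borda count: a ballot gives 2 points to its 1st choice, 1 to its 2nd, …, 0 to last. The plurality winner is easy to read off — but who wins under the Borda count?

Z

Plurality first-place counts: T 2, Z 4, X 3 → Z.
Borda totals: T 7, Z 12, X 8 → Z.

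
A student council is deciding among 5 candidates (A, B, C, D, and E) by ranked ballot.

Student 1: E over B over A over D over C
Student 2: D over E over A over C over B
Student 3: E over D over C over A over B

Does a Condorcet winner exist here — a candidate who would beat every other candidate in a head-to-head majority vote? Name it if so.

E

Head-to-head results (3 voters total):
A vs B: A wins 2–1.
A vs C: A wins 2–1.
A vs D: D wins 2–1.
A vs E: E wins 3–0.
B vs C: C wins 2–1.
B vs D: D wins 2–1.
B vs E: E wins 3–0.
C vs D: D wins 3–0.
C vs E: E wins 3–0.
D vs E: E wins 2–1.
E beats each rival — A (3–0), B (3–0), C (3–0), D (2–1) — so E is the Condorcet winner.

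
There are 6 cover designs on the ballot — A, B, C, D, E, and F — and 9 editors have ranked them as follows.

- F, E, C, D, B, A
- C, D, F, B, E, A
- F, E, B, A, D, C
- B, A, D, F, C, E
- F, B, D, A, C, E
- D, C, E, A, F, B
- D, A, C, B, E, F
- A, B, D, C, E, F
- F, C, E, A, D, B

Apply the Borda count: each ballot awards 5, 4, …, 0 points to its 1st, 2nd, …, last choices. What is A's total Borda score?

Borda scores:
  A: 0 + 0 + 2 + 4 + 2 + 2 + 4 + 5 + 2 = 21
  B: 1 + 2 + 3 + 5 + 4 + 0 + 2 + 4 + 0 = 21
  C: 3 + 5 + 0 + 1 + 1 + 4 + 3 + 2 + 4 = 23
  D: 2 + 4 + 1 + 3 + 3 + 5 + 5 + 3 + 1 = 27
  E: 4 + 1 + 4 + 0 + 0 + 3 + 1 + 1 + 3 = 17
  F: 5 + 3 + 5 + 2 + 5 + 1 + 0 + 0 + 5 = 26

21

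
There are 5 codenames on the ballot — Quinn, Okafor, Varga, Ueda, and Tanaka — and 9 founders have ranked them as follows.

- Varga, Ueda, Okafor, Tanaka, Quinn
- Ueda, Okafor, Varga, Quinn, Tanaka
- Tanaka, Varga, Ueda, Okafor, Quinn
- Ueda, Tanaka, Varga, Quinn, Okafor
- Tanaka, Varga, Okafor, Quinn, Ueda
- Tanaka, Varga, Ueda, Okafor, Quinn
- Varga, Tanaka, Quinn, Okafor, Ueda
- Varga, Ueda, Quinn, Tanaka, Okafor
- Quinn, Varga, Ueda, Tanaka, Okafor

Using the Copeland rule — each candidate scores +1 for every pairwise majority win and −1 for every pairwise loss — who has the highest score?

Pairwise results:
  Quinn vs Okafor: Okafor wins 5–4.
  Quinn vs Varga: Varga wins 8–1.
  Quinn vs Ueda: Ueda wins 6–3.
  Quinn vs Tanaka: Tanaka wins 6–3.
  Okafor vs Varga: Varga wins 8–1.
  Okafor vs Ueda: Ueda wins 7–2.
  Okafor vs Tanaka: Tanaka wins 7–2.
  Varga vs Ueda: Varga wins 7–2.
  Varga vs Tanaka: Varga wins 5–4.
  Ueda vs Tanaka: Ueda wins 5–4.
Copeland scores (wins − losses):
  Quinn: 0 − 4 = -4
  Okafor: 1 − 3 = -2
  Varga: 4 − 0 = 4
  Ueda: 3 − 1 = 2
  Tanaka: 2 − 2 = 0
Varga has the best Copeland score.

Varga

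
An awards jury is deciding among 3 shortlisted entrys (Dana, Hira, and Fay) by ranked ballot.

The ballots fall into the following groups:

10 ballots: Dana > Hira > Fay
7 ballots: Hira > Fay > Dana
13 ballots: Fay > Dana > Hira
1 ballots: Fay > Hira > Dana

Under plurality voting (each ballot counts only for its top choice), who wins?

First-place vote totals:
  Dana: 10
  Hira: 7
  Fay: 14
Fay has the most first-place votes.

Fay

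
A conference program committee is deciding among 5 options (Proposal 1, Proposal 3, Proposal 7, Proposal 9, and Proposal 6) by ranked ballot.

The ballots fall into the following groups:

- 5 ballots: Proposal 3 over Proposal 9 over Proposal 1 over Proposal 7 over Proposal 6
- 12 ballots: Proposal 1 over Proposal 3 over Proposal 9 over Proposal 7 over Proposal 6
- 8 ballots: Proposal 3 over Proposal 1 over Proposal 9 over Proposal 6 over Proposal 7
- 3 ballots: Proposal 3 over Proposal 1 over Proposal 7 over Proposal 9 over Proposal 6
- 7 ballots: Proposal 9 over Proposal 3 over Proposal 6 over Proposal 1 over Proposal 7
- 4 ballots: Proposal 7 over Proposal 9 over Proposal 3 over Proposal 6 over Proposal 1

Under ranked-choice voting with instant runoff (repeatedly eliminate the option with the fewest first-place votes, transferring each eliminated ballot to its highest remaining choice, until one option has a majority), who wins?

Round 1: Proposal 3 16, Proposal 1 12, Proposal 9 7, Proposal 7 4, Proposal 6 0. Proposal 6 has the fewest and is eliminated.
Round 2: Proposal 3 16, Proposal 1 12, Proposal 9 7, Proposal 7 4. Proposal 7 has the fewest and is eliminated.
Round 3: Proposal 3 16, Proposal 1 12, Proposal 9 11. Proposal 9 has the fewest and is eliminated.
Round 4: Proposal 3 27, Proposal 1 12. Proposal 3 has a majority.

Proposal 3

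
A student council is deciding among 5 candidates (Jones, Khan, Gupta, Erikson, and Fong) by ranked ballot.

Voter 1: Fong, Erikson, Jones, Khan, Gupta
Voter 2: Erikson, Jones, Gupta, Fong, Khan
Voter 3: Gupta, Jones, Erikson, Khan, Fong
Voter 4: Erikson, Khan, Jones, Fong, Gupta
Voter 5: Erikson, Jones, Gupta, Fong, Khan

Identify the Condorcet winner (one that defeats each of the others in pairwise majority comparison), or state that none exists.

Head-to-head results (5 voters total):
Jones vs Khan: Jones wins 4–1.
Jones vs Gupta: Jones wins 4–1.
Jones vs Erikson: Erikson wins 4–1.
Jones vs Fong: Jones wins 4–1.
Khan vs Gupta: Gupta wins 3–2.
Khan vs Erikson: Erikson wins 5–0.
Khan vs Fong: Fong wins 3–2.
Gupta vs Erikson: Erikson wins 4–1.
Gupta vs Fong: Gupta wins 3–2.
Erikson vs Fong: Erikson wins 4–1.
Erikson beats each rival — Jones (4–1), Khan (5–0), Gupta (4–1), Fong (4–1) — so Erikson is the Condorcet winner.

Erikson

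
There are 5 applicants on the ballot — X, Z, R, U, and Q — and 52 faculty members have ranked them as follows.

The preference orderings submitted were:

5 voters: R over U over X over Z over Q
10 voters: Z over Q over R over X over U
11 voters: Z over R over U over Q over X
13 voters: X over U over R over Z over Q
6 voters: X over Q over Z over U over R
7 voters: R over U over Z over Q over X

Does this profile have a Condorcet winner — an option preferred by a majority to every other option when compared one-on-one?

Yes

Head-to-head results (52 voters total):
X vs Z: Z wins 28–24.
X vs R: R wins 33–19.
X vs U: X wins 29–23.
X vs Q: Q wins 28–24.
Z vs R: Z wins 27–25.
Z vs U: Z wins 27–25.
Z vs Q: Z wins 46–6.
R vs U: R wins 33–19.
R vs Q: R wins 36–16.
U vs Q: U wins 36–16.
Z beats each rival — X (28–24), R (27–25), U (27–25), Q (46–6) — so Z is the Condorcet winner.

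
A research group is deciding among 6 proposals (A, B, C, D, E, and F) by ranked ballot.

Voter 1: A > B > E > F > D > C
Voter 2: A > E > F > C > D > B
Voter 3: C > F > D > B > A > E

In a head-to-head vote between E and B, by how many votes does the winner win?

1

Ballots ranking E above B: 1.
Ballots ranking B above E: 2.
B wins 2–1, a margin of 1.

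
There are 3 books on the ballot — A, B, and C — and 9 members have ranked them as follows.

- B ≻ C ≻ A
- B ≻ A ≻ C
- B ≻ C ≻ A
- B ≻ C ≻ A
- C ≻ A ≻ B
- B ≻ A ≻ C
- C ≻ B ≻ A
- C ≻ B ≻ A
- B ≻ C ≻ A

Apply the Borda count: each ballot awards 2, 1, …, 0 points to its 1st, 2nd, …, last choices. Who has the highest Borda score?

B

Borda scores:
  A: 0 + 1 + 0 + 0 + 1 + 1 + 0 + 0 + 0 = 3
  B: 2 + 2 + 2 + 2 + 0 + 2 + 1 + 1 + 2 = 14
  C: 1 + 0 + 1 + 1 + 2 + 0 + 2 + 2 + 1 = 10
B has the highest total.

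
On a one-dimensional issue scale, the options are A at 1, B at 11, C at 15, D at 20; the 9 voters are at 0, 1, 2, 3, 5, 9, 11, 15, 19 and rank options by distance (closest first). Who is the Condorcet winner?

With single-peaked preferences on a line, the Condorcet winner is the candidate closest to the median voter.
The median voter (position 5) is closest to A at 1.
Check: A vs D — voters closer to A: 6 of 9.

A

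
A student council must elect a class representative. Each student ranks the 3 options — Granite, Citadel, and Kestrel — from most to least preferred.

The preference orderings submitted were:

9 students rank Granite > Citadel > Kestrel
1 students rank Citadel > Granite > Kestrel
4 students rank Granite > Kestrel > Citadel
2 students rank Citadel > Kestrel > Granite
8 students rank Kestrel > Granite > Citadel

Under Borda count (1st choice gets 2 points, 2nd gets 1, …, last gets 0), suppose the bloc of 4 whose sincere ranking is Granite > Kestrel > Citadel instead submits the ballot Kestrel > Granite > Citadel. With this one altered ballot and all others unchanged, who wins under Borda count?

Granite

Borda totals with the altered ballot: Granite 31, Citadel 15, Kestrel 26.
The winner is unchanged: still Granite.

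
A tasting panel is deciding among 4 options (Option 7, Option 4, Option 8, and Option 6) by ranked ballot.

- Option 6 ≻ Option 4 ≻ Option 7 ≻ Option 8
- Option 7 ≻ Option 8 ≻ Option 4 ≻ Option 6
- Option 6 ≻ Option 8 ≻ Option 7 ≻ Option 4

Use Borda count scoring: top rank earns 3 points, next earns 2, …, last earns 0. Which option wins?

Option 6

Borda scores:
  Option 7: 1 + 3 + 1 = 5
  Option 4: 2 + 1 + 0 = 3
  Option 8: 0 + 2 + 2 = 4
  Option 6: 3 + 0 + 3 = 6
Option 6 has the highest total.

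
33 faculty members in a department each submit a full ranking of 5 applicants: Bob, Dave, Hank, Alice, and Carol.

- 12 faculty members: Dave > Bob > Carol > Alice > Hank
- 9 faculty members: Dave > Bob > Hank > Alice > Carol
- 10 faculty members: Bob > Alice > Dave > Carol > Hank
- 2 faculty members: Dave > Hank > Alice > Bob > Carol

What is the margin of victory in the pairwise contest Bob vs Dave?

Ballots ranking Bob above Dave: 10.
Ballots ranking Dave above Bob: 12+9+2 = 23.
Dave wins 23–10, a margin of 13.

13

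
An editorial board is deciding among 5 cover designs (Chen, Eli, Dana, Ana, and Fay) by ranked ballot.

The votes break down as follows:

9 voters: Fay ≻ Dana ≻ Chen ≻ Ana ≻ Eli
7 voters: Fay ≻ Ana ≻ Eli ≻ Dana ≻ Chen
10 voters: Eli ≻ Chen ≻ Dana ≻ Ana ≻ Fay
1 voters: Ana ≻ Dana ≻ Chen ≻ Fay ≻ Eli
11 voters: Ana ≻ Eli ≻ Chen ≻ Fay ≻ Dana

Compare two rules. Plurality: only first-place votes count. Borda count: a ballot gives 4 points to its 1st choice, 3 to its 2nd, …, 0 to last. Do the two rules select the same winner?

Plurality first-place counts: Chen 0, Eli 10, Dana 0, Ana 12, Fay 16 → Fay.
Borda totals: Chen 72, Eli 87, Dana 57, Ana 88, Fay 76 → Ana.
The two rules disagree: plurality picks Fay, Borda picks Ana.

No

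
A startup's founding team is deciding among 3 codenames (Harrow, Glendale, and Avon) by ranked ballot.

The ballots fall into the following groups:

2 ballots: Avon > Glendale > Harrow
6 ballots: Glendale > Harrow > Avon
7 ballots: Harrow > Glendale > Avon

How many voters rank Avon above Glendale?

Ballots ranking Avon above Glendale: 2.
Ballots ranking Glendale above Avon: 6+7 = 13.
So 2 of 15 voters prefer Avon to Glendale.

2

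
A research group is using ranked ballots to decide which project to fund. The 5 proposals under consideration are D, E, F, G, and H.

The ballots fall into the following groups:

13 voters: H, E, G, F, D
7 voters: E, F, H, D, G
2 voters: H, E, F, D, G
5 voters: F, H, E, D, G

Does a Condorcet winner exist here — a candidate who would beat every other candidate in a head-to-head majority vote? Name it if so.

Head-to-head results (27 voters total):
D vs E: E wins 27–0.
D vs F: F wins 27–0.
D vs G: D wins 14–13.
D vs H: H wins 27–0.
E vs F: E wins 22–5.
E vs G: E wins 27–0.
E vs H: H wins 20–7.
F vs G: F wins 14–13.
F vs H: H wins 15–12.
G vs H: H wins 27–0.
H beats each rival — D (27–0), E (20–7), F (15–12), G (27–0) — so H is the Condorcet winner.

H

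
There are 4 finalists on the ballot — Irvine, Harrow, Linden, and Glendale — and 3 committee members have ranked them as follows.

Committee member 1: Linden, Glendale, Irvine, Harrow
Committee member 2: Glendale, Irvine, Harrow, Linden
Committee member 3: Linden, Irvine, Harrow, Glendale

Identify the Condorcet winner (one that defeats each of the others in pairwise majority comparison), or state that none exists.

Linden

Head-to-head results (3 voters total):
Irvine vs Harrow: Irvine wins 3–0.
Irvine vs Linden: Linden wins 2–1.
Irvine vs Glendale: Glendale wins 2–1.
Harrow vs Linden: Linden wins 2–1.
Harrow vs Glendale: Glendale wins 2–1.
Linden vs Glendale: Linden wins 2–1.
Linden beats each rival — Irvine (2–1), Harrow (2–1), Glendale (2–1) — so Linden is the Condorcet winner.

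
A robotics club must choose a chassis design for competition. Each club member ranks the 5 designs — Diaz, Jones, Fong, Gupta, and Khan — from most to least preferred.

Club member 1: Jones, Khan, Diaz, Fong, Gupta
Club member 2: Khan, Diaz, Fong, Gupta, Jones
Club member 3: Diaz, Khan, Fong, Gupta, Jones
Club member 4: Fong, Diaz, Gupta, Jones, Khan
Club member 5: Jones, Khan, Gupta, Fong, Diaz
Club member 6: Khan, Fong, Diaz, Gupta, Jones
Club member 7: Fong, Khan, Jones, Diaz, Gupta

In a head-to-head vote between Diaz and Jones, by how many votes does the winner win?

1

Ballots ranking Diaz above Jones: 4.
Ballots ranking Jones above Diaz: 3.
Diaz wins 4–3, a margin of 1.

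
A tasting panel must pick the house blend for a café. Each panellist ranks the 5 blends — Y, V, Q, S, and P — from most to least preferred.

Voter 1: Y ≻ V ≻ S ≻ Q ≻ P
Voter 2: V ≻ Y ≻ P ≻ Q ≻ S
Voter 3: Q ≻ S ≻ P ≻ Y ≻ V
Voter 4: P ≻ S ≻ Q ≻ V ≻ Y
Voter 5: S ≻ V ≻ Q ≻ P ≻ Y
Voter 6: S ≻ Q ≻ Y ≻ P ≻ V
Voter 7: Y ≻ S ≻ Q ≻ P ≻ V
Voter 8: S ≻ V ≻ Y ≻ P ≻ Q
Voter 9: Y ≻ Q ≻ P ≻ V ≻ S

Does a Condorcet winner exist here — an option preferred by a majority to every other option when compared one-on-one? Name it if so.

Head-to-head results (9 voters total):
Y vs V: Y wins 5–4.
Y vs Q: Y wins 5–4.
Y vs S: S wins 5–4.
Y vs P: Y wins 6–3.
V vs Q: Q wins 5–4.
V vs S: S wins 6–3.
V vs P: P wins 5–4.
Q vs S: S wins 6–3.
Q vs P: Q wins 6–3.
S vs P: S wins 6–3.
S beats each rival — Y (5–4), V (6–3), Q (6–3), P (6–3) — so S is the Condorcet winner.

S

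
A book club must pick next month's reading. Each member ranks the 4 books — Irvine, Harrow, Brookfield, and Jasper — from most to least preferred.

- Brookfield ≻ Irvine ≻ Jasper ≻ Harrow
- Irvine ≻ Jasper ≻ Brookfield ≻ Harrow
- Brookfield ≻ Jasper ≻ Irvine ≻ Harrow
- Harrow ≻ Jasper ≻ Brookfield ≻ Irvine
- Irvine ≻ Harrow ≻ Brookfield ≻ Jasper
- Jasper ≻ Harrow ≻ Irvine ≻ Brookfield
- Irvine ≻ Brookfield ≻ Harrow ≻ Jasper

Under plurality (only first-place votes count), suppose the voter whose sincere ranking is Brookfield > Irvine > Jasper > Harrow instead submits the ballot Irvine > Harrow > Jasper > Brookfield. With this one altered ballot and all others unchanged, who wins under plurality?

Irvine

First-place totals with the altered ballot: Irvine 4, Harrow 1, Brookfield 1, Jasper 1.
The winner is unchanged: still Irvine.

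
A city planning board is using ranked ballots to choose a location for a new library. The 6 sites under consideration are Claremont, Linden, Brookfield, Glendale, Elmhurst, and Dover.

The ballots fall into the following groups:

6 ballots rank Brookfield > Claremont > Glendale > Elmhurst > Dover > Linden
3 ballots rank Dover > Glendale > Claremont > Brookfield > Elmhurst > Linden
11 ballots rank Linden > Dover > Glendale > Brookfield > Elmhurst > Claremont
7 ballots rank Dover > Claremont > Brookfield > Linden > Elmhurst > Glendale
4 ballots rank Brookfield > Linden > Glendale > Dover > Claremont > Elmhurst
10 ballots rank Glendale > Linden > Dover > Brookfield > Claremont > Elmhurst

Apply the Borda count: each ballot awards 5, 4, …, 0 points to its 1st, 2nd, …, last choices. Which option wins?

Dover

Borda scores:
  Claremont: 6·4 + 3·3 + 11·0 + 7·4 + 4·1 + 10·1 = 75
  Linden: 6·0 + 3·0 + 11·5 + 7·2 + 4·4 + 10·4 = 125
  Brookfield: 6·5 + 3·2 + 11·2 + 7·3 + 4·5 + 10·2 = 119
  Glendale: 6·3 + 3·4 + 11·3 + 7·0 + 4·3 + 10·5 = 125
  Elmhurst: 6·2 + 3·1 + 11·1 + 7·1 + 4·0 + 10·0 = 33
  Dover: 6·1 + 3·5 + 11·4 + 7·5 + 4·2 + 10·3 = 138
Dover has the highest total.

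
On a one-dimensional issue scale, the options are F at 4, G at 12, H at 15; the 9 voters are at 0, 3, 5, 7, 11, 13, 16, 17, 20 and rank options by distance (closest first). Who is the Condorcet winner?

G

With single-peaked preferences on a line, the Condorcet winner is the candidate closest to the median voter.
The median voter (position 11) is closest to G at 12.
Check: G vs H — voters closer to G: 6 of 9.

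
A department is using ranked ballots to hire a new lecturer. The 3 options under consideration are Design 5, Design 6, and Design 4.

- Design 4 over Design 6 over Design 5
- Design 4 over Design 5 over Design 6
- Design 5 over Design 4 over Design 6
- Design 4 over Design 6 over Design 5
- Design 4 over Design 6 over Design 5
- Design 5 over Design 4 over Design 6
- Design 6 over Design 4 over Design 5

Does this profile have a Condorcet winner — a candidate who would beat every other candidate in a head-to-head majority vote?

Head-to-head results (7 voters total):
Design 5 vs Design 6: Design 6 wins 4–3.
Design 5 vs Design 4: Design 4 wins 5–2.
Design 6 vs Design 4: Design 4 wins 6–1.
Design 4 beats each rival — Design 5 (5–2), Design 6 (6–1) — so Design 4 is the Condorcet winner.

Yes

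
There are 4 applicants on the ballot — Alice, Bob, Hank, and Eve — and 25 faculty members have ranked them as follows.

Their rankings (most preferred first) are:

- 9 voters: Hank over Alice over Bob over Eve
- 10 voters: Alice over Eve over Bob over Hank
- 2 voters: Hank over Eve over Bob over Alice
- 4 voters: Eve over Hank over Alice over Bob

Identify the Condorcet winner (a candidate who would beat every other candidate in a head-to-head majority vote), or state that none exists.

Head-to-head results (25 voters total):
Alice vs Bob: Alice wins 23–2.
Alice vs Hank: Hank wins 15–10.
Alice vs Eve: Alice wins 19–6.
Bob vs Hank: Hank wins 15–10.
Bob vs Eve: Eve wins 16–9.
Hank vs Eve: Eve wins 14–11.
No candidate beats all others: Alice beats Eve beats Hank beats Alice, a majority cycle.

None — there is no Condorcet winner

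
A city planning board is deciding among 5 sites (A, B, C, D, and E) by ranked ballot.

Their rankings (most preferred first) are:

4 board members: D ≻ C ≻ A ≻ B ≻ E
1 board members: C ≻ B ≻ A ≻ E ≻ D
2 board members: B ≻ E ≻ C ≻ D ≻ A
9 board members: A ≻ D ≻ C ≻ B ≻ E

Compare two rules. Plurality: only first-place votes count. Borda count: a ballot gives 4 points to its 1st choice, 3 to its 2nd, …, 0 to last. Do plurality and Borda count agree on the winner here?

Yes

Plurality first-place counts: A 9, B 2, C 1, D 4, E 0 → A.
Borda totals: A 46, B 24, C 38, D 45, E 7 → A.
The two rules agree on A.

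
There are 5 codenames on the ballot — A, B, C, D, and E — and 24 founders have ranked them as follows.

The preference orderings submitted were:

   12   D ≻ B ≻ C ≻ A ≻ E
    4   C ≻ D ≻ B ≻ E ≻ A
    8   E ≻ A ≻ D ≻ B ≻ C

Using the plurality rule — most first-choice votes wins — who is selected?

D

First-place vote totals:
  A: 0
  B: 0
  C: 4
  D: 12
  E: 8
D has the most first-place votes.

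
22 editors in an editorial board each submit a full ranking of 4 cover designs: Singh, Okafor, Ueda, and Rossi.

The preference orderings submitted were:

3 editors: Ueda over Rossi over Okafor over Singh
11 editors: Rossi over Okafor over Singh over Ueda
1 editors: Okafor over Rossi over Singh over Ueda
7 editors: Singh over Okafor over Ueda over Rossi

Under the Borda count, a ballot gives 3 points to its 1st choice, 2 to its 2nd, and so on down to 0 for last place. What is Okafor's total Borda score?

42

Borda scores:
  Singh: 3·0 + 11·1 + 1 + 7·3 = 33
  Okafor: 3·1 + 11·2 + 3 + 7·2 = 42
  Ueda: 3·3 + 11·0 + 0 + 7·1 = 16
  Rossi: 3·2 + 11·3 + 2 + 7·0 = 41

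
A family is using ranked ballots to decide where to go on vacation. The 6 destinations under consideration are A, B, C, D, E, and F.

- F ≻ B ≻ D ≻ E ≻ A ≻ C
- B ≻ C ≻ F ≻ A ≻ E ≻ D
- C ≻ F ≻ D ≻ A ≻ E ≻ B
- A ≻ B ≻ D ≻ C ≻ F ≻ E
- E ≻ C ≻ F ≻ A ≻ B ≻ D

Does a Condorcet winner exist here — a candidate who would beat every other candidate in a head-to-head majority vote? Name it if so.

None — there is no Condorcet winner

Head-to-head results (5 voters total):
A vs B: A wins 3–2.
A vs C: C wins 3–2.
A vs D: A wins 3–2.
A vs E: A wins 3–2.
A vs F: F wins 4–1.
B vs C: B wins 3–2.
B vs D: B wins 4–1.
B vs E: B wins 3–2.
B vs F: F wins 3–2.
C vs D: C wins 3–2.
C vs E: C wins 3–2.
C vs F: C wins 4–1.
D vs E: D wins 3–2.
D vs F: F wins 4–1.
E vs F: F wins 4–1.
No candidate beats all others: A beats B beats C beats A, a majority cycle.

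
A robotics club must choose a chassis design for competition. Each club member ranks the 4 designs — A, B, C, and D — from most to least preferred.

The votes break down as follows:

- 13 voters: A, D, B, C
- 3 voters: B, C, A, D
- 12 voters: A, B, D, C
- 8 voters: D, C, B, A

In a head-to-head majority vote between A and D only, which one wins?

A

Ballots ranking A above D: 13+3+12 = 28.
Ballots ranking D above A: 8.
A wins the head-to-head, 28–8.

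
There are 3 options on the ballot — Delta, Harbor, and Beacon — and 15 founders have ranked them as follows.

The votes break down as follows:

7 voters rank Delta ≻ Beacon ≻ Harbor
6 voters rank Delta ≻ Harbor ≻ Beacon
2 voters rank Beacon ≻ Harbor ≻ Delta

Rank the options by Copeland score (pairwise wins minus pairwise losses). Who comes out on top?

Delta

Pairwise results:
  Delta vs Harbor: Delta wins 13–2.
  Delta vs Beacon: Delta wins 13–2.
  Harbor vs Beacon: Beacon wins 9–6.
Copeland scores (wins − losses):
  Delta: 2 − 0 = 2
  Harbor: 0 − 2 = -2
  Beacon: 1 − 1 = 0
Delta has the best Copeland score.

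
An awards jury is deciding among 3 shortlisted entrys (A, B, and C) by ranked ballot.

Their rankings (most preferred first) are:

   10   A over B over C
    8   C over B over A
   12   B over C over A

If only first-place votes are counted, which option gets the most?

First-place vote totals:
  A: 10
  B: 12
  C: 8
B has the most first-place votes.

B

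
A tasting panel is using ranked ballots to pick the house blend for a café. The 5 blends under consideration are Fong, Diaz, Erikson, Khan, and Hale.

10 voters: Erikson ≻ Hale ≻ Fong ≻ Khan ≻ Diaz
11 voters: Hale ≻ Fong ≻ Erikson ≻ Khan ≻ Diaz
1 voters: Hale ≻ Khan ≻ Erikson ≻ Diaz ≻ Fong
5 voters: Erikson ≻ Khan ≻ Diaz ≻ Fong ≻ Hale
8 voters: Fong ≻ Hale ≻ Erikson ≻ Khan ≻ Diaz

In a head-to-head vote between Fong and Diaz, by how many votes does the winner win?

Ballots ranking Fong above Diaz: 10+11+8 = 29.
Ballots ranking Diaz above Fong: 1+5 = 6.
Fong wins 29–6, a margin of 23.

23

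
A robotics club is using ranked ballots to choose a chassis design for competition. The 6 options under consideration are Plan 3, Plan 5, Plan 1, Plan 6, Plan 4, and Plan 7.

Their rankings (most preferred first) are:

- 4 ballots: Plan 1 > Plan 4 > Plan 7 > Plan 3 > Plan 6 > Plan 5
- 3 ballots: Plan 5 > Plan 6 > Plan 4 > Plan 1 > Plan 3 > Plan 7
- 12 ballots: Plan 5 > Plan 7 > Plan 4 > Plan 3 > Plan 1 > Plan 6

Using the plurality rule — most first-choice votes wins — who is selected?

Plan 5

First-place vote totals:
  Plan 3: 0
  Plan 5: 15
  Plan 1: 4
  Plan 6: 0
  Plan 4: 0
  Plan 7: 0
Plan 5 has the most first-place votes.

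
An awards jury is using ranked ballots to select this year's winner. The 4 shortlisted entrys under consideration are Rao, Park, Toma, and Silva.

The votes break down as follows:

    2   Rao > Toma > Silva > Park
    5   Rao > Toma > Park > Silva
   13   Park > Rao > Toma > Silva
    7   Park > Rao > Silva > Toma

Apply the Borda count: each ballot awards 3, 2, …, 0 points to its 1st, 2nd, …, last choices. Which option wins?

Park

Borda scores:
  Rao: 2·3 + 5·3 + 13·2 + 7·2 = 61
  Park: 2·0 + 5·1 + 13·3 + 7·3 = 65
  Toma: 2·2 + 5·2 + 13·1 + 7·0 = 27
  Silva: 2·1 + 5·0 + 13·0 + 7·1 = 9
Park has the highest total.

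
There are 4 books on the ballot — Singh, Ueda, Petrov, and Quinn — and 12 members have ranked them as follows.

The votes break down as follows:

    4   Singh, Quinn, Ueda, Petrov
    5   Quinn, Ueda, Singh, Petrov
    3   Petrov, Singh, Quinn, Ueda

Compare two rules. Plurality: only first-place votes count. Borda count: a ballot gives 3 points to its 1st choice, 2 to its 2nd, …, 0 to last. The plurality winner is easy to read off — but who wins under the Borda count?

Plurality first-place counts: Singh 4, Ueda 0, Petrov 3, Quinn 5 → Quinn.
Borda totals: Singh 23, Ueda 14, Petrov 9, Quinn 26 → Quinn.

Quinn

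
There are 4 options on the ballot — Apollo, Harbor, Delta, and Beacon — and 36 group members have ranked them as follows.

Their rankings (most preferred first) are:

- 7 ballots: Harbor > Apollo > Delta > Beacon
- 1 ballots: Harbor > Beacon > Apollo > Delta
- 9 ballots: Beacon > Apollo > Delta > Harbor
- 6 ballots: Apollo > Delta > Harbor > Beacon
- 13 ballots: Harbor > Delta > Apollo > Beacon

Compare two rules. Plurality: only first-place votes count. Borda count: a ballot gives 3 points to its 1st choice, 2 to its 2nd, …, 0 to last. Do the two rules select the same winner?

Plurality first-place counts: Apollo 6, Harbor 21, Delta 0, Beacon 9 → Harbor.
Borda totals: Apollo 64, Harbor 69, Delta 54, Beacon 29 → Harbor.
The two rules agree on Harbor.

Yes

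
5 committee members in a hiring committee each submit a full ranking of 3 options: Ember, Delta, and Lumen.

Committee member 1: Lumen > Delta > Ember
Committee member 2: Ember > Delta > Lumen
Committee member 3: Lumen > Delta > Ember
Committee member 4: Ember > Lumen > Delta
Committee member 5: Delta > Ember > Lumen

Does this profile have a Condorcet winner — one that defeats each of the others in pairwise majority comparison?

Head-to-head results (5 voters total):
Ember vs Delta: Delta wins 3–2.
Ember vs Lumen: Ember wins 3–2.
Delta vs Lumen: Lumen wins 3–2.
No candidate beats all others: Ember beats Lumen beats Delta beats Ember, a majority cycle.

No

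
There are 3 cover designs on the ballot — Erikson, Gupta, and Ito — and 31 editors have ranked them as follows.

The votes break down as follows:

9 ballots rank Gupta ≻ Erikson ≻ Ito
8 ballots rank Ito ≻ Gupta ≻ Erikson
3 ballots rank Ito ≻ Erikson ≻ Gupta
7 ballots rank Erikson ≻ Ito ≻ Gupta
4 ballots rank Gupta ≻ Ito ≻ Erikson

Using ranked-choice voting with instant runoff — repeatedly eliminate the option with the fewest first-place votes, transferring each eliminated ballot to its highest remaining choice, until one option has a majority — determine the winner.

Round 1: Gupta 13, Ito 11, Erikson 7. Erikson has the fewest and is eliminated.
Round 2: Ito 18, Gupta 13. Ito has a majority.

Ito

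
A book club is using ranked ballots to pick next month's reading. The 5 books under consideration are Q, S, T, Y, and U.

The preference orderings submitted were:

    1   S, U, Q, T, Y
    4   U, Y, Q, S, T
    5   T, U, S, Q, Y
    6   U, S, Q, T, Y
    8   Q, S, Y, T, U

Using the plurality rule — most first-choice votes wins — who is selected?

First-place vote totals:
  Q: 8
  S: 1
  T: 5
  Y: 0
  U: 10
U has the most first-place votes.

U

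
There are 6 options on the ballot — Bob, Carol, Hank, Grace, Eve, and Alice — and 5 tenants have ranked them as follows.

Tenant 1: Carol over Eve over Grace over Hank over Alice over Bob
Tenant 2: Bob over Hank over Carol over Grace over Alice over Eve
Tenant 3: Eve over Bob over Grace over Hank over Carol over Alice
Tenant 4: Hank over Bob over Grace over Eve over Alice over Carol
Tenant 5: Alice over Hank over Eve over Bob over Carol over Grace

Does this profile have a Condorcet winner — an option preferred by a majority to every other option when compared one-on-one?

Yes

Head-to-head results (5 voters total):
Bob vs Carol: Bob wins 4–1.
Bob vs Hank: Hank wins 3–2.
Bob vs Grace: Bob wins 4–1.
Bob vs Eve: Eve wins 3–2.
Bob vs Alice: Bob wins 3–2.
Carol vs Hank: Hank wins 4–1.
Carol vs Grace: Carol wins 3–2.
Carol vs Eve: Eve wins 3–2.
Carol vs Alice: Carol wins 3–2.
Hank vs Grace: Hank wins 3–2.
Hank vs Eve: Hank wins 3–2.
Hank vs Alice: Hank wins 4–1.
Grace vs Eve: Eve wins 3–2.
Grace vs Alice: Grace wins 4–1.
Eve vs Alice: Eve wins 3–2.
Hank beats each rival — Bob (3–2), Carol (4–1), Grace (3–2), Eve (3–2), Alice (4–1) — so Hank is the Condorcet winner.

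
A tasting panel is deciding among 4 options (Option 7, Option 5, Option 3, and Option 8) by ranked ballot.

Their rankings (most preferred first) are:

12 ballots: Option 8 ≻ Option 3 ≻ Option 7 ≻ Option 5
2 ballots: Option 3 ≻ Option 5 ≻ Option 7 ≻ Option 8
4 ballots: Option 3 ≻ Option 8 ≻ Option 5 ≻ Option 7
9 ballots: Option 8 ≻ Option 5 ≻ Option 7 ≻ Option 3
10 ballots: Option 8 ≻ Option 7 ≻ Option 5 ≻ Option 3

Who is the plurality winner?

Option 8

First-place vote totals:
  Option 7: 0
  Option 5: 0
  Option 3: 6
  Option 8: 31
Option 8 has the most first-place votes.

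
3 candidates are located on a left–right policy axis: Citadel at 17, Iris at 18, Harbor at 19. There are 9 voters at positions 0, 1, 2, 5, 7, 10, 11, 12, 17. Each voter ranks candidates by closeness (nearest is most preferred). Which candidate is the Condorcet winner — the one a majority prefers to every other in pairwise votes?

With single-peaked preferences on a line, the Condorcet winner is the candidate closest to the median voter.
The median voter (position 7) is closest to Citadel at 17.
Check: Citadel vs Harbor — voters closer to Citadel: 9 of 9.

Citadel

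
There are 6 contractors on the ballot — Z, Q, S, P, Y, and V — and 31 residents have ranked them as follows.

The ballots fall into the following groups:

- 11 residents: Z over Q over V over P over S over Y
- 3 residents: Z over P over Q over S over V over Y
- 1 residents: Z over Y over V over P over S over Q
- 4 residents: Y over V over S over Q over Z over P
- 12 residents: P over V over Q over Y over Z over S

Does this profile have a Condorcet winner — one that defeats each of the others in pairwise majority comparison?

Yes

Head-to-head results (31 voters total):
Z vs Q: Q wins 16–15.
Z vs S: Z wins 27–4.
Z vs P: Z wins 19–12.
Z vs Y: Y wins 16–15.
Z vs V: V wins 16–15.
Q vs S: Q wins 26–5.
Q vs P: P wins 16–15.
Q vs Y: Q wins 26–5.
Q vs V: V wins 17–14.
S vs P: P wins 27–4.
S vs Y: Y wins 17–14.
S vs V: V wins 28–3.
P vs Y: P wins 26–5.
P vs V: V wins 16–15.
Y vs V: V wins 26–5.
V beats each rival — Z (16–15), Q (17–14), S (28–3), P (16–15), Y (26–5) — so V is the Condorcet winner.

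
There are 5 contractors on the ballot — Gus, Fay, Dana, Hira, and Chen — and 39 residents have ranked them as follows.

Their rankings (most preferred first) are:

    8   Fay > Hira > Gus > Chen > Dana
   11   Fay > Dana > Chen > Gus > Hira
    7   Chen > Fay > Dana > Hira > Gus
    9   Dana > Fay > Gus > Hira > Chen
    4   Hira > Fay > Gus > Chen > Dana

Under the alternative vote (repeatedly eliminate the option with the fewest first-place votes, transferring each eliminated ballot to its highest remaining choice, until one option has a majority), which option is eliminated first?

Gus

Round 1: Fay 19, Dana 9, Chen 7, Hira 4, Gus 0. Gus has the fewest and is eliminated.
Round 2: Fay 19, Dana 9, Chen 7, Hira 4. Hira has the fewest and is eliminated.
Round 3: Fay 23, Dana 9, Chen 7. Fay has a majority.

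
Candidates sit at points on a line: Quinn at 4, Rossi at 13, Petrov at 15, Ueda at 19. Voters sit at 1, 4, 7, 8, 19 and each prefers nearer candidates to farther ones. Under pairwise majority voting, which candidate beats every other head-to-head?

Quinn

With single-peaked preferences on a line, the Condorcet winner is the candidate closest to the median voter.
The median voter (position 7) is closest to Quinn at 4.
Check: Quinn vs Petrov — voters closer to Quinn: 4 of 5.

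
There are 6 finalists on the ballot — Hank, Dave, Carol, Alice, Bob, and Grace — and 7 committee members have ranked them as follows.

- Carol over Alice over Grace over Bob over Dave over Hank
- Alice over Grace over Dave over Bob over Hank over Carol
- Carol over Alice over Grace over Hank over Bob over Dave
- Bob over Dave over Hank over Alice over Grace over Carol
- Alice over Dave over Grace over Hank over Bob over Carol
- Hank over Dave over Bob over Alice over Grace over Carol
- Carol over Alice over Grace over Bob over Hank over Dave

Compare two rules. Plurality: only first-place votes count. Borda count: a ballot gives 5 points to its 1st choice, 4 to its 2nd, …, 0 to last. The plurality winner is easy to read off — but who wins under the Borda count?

Alice

Plurality first-place counts: Hank 1, Dave 0, Carol 3, Alice 2, Bob 1, Grace 0 → Carol.
Borda totals: Hank 14, Dave 16, Carol 15, Alice 26, Bob 16, Grace 18 → Alice.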